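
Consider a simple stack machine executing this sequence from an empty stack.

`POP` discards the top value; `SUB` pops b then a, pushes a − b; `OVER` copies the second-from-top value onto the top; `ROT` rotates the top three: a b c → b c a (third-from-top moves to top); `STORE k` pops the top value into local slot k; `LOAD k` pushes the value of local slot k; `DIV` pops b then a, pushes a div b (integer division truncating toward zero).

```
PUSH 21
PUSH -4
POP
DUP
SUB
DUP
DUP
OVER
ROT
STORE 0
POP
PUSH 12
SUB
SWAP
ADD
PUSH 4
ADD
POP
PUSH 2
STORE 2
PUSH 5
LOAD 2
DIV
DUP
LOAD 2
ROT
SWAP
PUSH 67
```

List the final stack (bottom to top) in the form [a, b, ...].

PUSH 21 → [21]
PUSH -4 → [21, -4]
POP     → [21]
DUP     → [21, 21]
SUB     → [0]
DUP     → [0, 0]
DUP     → [0, 0, 0]
OVER    → [0, 0, 0, 0]
ROT     → [0, 0, 0, 0]
STORE 0 → [0, 0, 0]
POP     → [0, 0]
PUSH 12 → [0, 0, 12]
SUB     → [0, -12]
SWAP    → [-12, 0]
ADD     → [-12]
PUSH 4  → [-12, 4]
ADD     → [-8]
POP     → []
PUSH 2  → [2]
STORE 2 → []
PUSH 5  → [5]
LOAD 2  → [5, 2]
DIV     → [2]
DUP     → [2, 2]
LOAD 2  → [2, 2, 2]
ROT     → [2, 2, 2]
SWAP    → [2, 2, 2]
PUSH 67 → [2, 2, 2, 67]

[2, 2, 2, 67]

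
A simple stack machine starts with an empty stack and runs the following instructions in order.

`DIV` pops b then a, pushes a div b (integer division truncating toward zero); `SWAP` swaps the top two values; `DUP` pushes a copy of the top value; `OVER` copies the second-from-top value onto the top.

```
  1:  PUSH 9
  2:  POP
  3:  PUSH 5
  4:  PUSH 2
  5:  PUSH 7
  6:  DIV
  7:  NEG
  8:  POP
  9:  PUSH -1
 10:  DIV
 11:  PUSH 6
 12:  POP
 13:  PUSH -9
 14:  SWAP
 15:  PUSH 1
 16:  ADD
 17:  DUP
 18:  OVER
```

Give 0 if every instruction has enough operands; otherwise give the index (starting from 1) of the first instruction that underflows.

0

PUSH 9   [9]
POP      []
PUSH 5   [5]
PUSH 2   [5, 2]
PUSH 7   [5, 2, 7]
DIV      [5, 0]
NEG      [5, 0]
POP      [5]
PUSH -1  [5, -1]
DIV      [-5]
PUSH 6   [-5, 6]
POP      [-5]
PUSH -9  [-5, -9]
SWAP     [-9, -5]
PUSH 1   [-9, -5, 1]
ADD      [-9, -4]
DUP      [-9, -4, -4]
OVER     [-9, -4, -4, -4]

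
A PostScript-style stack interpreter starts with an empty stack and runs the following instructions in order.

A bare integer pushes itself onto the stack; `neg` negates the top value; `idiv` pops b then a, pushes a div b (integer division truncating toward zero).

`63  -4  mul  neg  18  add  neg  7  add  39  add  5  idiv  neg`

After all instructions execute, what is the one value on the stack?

63   : 63
-4   : 63 -4
mul  : -252
neg  : 252
18   : 252 18
add  : 270
neg  : -270
7    : -270 7
add  : -263
39   : -263 39
add  : -224
5    : -224 5
idiv : -44
neg  : 44

44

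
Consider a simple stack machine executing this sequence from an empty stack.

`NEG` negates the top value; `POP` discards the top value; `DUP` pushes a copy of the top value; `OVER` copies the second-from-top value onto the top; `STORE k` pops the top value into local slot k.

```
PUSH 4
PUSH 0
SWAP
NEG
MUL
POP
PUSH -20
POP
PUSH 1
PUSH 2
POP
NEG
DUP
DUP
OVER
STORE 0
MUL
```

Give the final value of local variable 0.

PUSH 4   : 4
PUSH 0   : 4 0
SWAP     : 0 4
NEG      : 0 -4
MUL      : 0
POP      : (empty)
PUSH -20 : -20
POP      : (empty)
PUSH 1   : 1
PUSH 2   : 1 2
POP      : 1
NEG      : -1
DUP      : -1 -1
DUP      : -1 -1 -1
OVER     : -1 -1 -1 -1
STORE 0  : -1 -1 -1
MUL      : -1 1

-1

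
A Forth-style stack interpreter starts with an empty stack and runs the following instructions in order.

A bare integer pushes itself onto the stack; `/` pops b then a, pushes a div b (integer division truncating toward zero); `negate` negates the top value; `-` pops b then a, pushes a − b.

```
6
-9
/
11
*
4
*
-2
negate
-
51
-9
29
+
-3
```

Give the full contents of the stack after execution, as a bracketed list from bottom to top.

[-2, 51, 20, -3]

6      : [6]
-9     : [6, -9]
/      : [0]
11     : [0, 11]
*      : [0]
4      : [0, 4]
*      : [0]
-2     : [0, -2]
negate : [0, 2]
-      : [-2]
51     : [-2, 51]
-9     : [-2, 51, -9]
29     : [-2, 51, -9, 29]
+      : [-2, 51, 20]
-3     : [-2, 51, 20, -3]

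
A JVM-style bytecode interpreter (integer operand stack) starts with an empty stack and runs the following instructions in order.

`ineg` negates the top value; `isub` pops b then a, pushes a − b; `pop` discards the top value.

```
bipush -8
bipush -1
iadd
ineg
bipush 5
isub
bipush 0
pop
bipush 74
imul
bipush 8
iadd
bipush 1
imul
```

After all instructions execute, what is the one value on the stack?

bipush -8 -> [-8]
bipush -1 -> [-8, -1]
iadd      -> [-9]
ineg      -> [9]
bipush 5  -> [9, 5]
isub      -> [4]
bipush 0  -> [4, 0]
pop       -> [4]
bipush 74 -> [4, 74]
imul      -> [296]
bipush 8  -> [296, 8]
iadd      -> [304]
bipush 1  -> [304, 1]
imul      -> [304]

304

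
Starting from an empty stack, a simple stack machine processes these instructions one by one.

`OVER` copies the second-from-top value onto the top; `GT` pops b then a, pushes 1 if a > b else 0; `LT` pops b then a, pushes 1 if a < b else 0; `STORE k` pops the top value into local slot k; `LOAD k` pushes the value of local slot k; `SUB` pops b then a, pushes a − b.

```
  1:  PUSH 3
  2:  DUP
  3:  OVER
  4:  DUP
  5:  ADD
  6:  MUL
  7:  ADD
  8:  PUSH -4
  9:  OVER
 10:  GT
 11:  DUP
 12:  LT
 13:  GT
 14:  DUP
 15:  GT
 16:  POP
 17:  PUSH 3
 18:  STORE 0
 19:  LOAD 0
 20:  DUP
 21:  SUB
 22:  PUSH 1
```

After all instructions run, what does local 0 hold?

3

PUSH 3  : [3]
DUP     : [3, 3]
OVER    : [3, 3, 3]
DUP     : [3, 3, 3, 3]
ADD     : [3, 3, 6]
MUL     : [3, 18]
ADD     : [21]
PUSH -4 : [21, -4]
OVER    : [21, -4, 21]
GT      : [21, 0]
DUP     : [21, 0, 0]
LT      : [21, 0]
GT      : [1]
DUP     : [1, 1]
GT      : [0]
POP     : []
PUSH 3  : [3]
STORE 0 : []
LOAD 0  : [3]
DUP     : [3, 3]
SUB     : [0]
PUSH 1  : [0, 1]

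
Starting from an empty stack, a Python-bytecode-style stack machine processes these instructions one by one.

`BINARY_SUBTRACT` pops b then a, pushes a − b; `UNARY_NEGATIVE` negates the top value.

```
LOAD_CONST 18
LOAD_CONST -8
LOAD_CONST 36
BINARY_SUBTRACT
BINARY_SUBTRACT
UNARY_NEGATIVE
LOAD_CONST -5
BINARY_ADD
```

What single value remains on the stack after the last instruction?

LOAD_CONST 18   : [18]
LOAD_CONST -8   : [18, -8]
LOAD_CONST 36   : [18, -8, 36]
BINARY_SUBTRACT : [18, -44]
BINARY_SUBTRACT : [62]
UNARY_NEGATIVE  : [-62]
LOAD_CONST -5   : [-62, -5]
BINARY_ADD      : [-67]

-67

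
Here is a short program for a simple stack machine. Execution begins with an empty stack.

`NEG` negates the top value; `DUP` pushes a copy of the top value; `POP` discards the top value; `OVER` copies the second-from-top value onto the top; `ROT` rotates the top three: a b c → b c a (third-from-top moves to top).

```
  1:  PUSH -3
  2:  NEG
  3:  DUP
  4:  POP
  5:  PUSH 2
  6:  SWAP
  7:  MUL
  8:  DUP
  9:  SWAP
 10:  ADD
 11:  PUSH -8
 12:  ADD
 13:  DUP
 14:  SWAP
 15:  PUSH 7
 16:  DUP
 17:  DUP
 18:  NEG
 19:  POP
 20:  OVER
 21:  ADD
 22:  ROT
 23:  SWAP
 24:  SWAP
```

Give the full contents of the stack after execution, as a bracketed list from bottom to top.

[4, 7, 14, 4]

PUSH -3 : [-3]
NEG     : [3]
DUP     : [3, 3]
POP     : [3]
PUSH 2  : [3, 2]
SWAP    : [2, 3]
MUL     : [6]
DUP     : [6, 6]
SWAP    : [6, 6]
ADD     : [12]
PUSH -8 : [12, -8]
ADD     : [4]
DUP     : [4, 4]
SWAP    : [4, 4]
PUSH 7  : [4, 4, 7]
DUP     : [4, 4, 7, 7]
DUP     : [4, 4, 7, 7, 7]
NEG     : [4, 4, 7, 7, -7]
POP     : [4, 4, 7, 7]
OVER    : [4, 4, 7, 7, 7]
ADD     : [4, 4, 7, 14]
ROT     : [4, 7, 14, 4]
SWAP    : [4, 7, 4, 14]
SWAP    : [4, 7, 14, 4]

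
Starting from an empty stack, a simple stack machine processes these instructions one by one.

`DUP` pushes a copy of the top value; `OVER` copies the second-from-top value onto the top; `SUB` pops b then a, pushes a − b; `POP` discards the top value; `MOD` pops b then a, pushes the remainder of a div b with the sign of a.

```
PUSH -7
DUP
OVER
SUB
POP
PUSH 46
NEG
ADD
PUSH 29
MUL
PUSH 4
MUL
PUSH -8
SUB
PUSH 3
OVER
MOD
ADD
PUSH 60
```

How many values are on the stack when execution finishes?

2

PUSH -7 → [-7]
DUP     → [-7, -7]
OVER    → [-7, -7, -7]
SUB     → [-7, 0]
POP     → [-7]
PUSH 46 → [-7, 46]
NEG     → [-7, -46]
ADD     → [-53]
PUSH 29 → [-53, 29]
MUL     → [-1537]
PUSH 4  → [-1537, 4]
MUL     → [-6148]
PUSH -8 → [-6148, -8]
SUB     → [-6140]
PUSH 3  → [-6140, 3]
OVER    → [-6140, 3, -6140]
MOD     → [-6140, 3]
ADD     → [-6137]
PUSH 60 → [-6137, 60]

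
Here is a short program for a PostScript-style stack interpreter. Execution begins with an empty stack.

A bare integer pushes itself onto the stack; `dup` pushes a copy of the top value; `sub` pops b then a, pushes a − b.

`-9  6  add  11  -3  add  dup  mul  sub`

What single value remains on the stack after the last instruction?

-67

-9  → [-9]
6   → [-9, 6]
add → [-3]
11  → [-3, 11]
-3  → [-3, 11, -3]
add → [-3, 8]
dup → [-3, 8, 8]
mul → [-3, 64]
sub → [-67]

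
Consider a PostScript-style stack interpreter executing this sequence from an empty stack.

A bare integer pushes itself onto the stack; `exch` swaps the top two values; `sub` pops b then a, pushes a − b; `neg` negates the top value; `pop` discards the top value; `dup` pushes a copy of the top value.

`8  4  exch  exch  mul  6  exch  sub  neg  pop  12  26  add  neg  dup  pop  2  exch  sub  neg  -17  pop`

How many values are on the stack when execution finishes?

8    → [8]
4    → [8, 4]
exch → [4, 8]
exch → [8, 4]
mul  → [32]
6    → [32, 6]
exch → [6, 32]
sub  → [-26]
neg  → [26]
pop  → []
12   → [12]
26   → [12, 26]
add  → [38]
neg  → [-38]
dup  → [-38, -38]
pop  → [-38]
2    → [-38, 2]
exch → [2, -38]
sub  → [40]
neg  → [-40]
-17  → [-40, -17]
pop  → [-40]

1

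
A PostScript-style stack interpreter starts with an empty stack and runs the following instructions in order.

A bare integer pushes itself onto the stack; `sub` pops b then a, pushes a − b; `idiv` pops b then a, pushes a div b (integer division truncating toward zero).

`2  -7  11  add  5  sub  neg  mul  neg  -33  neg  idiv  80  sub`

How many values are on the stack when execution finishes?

1

2    → [2]
-7   → [2, -7]
11   → [2, -7, 11]
add  → [2, 4]
5    → [2, 4, 5]
sub  → [2, -1]
neg  → [2, 1]
mul  → [2]
neg  → [-2]
-33  → [-2, -33]
neg  → [-2, 33]
idiv → [0]
80   → [0, 80]
sub  → [-80]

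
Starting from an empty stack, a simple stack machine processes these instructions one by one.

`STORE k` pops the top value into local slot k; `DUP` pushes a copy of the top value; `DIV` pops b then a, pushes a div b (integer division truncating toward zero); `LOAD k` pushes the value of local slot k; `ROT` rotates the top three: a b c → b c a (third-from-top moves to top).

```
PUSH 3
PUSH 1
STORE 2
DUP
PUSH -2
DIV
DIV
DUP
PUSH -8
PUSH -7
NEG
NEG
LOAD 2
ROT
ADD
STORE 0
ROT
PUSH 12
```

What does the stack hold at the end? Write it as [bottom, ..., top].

[-3, -7, -3, 12]

PUSH 3  : [3]
PUSH 1  : [3, 1]
STORE 2 : [3]
DUP     : [3, 3]
PUSH -2 : [3, 3, -2]
DIV     : [3, -1]
DIV     : [-3]
DUP     : [-3, -3]
PUSH -8 : [-3, -3, -8]
PUSH -7 : [-3, -3, -8, -7]
NEG     : [-3, -3, -8, 7]
NEG     : [-3, -3, -8, -7]
LOAD 2  : [-3, -3, -8, -7, 1]
ROT     : [-3, -3, -7, 1, -8]
ADD     : [-3, -3, -7, -7]
STORE 0 : [-3, -3, -7]
ROT     : [-3, -7, -3]
PUSH 12 : [-3, -7, -3, 12]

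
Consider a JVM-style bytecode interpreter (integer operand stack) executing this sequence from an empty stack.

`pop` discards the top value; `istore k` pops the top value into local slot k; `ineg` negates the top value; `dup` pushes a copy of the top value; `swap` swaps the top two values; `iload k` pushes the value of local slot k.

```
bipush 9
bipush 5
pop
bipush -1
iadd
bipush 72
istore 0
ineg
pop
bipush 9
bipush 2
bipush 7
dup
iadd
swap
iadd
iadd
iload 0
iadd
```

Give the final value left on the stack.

97

bipush 9  -> [9]
bipush 5  -> [9, 5]
pop       -> [9]
bipush -1 -> [9, -1]
iadd      -> [8]
bipush 72 -> [8, 72]
istore 0  -> [8]
ineg      -> [-8]
pop       -> []
bipush 9  -> [9]
bipush 2  -> [9, 2]
bipush 7  -> [9, 2, 7]
dup       -> [9, 2, 7, 7]
iadd      -> [9, 2, 14]
swap      -> [9, 14, 2]
iadd      -> [9, 16]
iadd      -> [25]
iload 0   -> [25, 72]
iadd      -> [97]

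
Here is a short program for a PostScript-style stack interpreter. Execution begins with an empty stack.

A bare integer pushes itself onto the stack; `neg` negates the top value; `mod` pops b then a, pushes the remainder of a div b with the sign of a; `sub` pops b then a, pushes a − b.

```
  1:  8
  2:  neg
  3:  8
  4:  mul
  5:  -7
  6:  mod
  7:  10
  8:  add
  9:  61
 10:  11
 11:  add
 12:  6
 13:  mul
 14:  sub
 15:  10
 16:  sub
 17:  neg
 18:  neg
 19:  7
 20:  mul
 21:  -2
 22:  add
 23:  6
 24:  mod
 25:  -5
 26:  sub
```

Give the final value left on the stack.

2

8   → 8
neg → -8
8   → -8 8
mul → -64
-7  → -64 -7
mod → -1
10  → -1 10
add → 9
61  → 9 61
11  → 9 61 11
add → 9 72
6   → 9 72 6
mul → 9 432
sub → -423
10  → -423 10
sub → -433
neg → 433
neg → -433
7   → -433 7
mul → -3031
-2  → -3031 -2
add → -3033
6   → -3033 6
mod → -3
-5  → -3 -5
sub → 2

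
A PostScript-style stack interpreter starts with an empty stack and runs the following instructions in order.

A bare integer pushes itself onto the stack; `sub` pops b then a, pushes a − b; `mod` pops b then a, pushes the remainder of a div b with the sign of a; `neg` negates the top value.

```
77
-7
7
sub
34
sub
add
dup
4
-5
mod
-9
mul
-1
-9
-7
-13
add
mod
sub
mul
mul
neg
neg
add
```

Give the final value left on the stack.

-8323

77  -> 77
-7  -> 77 -7
7   -> 77 -7 7
sub -> 77 -14
34  -> 77 -14 34
sub -> 77 -48
add -> 29
dup -> 29 29
4   -> 29 29 4
-5  -> 29 29 4 -5
mod -> 29 29 4
-9  -> 29 29 4 -9
mul -> 29 29 -36
-1  -> 29 29 -36 -1
-9  -> 29 29 -36 -1 -9
-7  -> 29 29 -36 -1 -9 -7
-13 -> 29 29 -36 -1 -9 -7 -13
add -> 29 29 -36 -1 -9 -20
mod -> 29 29 -36 -1 -9
sub -> 29 29 -36 8
mul -> 29 29 -288
mul -> 29 -8352
neg -> 29 8352
neg -> 29 -8352
add -> -8323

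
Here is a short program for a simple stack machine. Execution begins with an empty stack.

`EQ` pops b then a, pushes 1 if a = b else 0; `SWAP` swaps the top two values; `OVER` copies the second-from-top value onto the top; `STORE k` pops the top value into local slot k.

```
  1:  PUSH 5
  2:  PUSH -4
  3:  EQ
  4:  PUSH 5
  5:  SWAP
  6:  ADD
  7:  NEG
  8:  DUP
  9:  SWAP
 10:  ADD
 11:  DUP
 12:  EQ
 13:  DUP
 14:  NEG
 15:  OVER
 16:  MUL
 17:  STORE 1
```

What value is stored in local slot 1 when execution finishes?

PUSH 5  -> 5
PUSH -4 -> 5 -4
EQ      -> 0
PUSH 5  -> 0 5
SWAP    -> 5 0
ADD     -> 5
NEG     -> -5
DUP     -> -5 -5
SWAP    -> -5 -5
ADD     -> -10
DUP     -> -10 -10
EQ      -> 1
DUP     -> 1 1
NEG     -> 1 -1
OVER    -> 1 -1 1
MUL     -> 1 -1
STORE 1 -> 1

-1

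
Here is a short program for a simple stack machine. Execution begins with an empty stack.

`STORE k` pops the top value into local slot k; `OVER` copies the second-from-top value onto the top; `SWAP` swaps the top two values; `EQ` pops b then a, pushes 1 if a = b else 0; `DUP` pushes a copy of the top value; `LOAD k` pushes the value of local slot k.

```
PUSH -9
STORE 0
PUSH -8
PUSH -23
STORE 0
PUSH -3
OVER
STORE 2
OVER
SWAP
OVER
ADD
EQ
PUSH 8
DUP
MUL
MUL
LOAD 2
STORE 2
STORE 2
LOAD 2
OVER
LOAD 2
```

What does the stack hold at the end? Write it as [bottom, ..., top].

PUSH -9   -9
STORE 0   (empty)
PUSH -8   -8
PUSH -23  -8 -23
STORE 0   -8
PUSH -3   -8 -3
OVER      -8 -3 -8
STORE 2   -8 -3
OVER      -8 -3 -8
SWAP      -8 -8 -3
OVER      -8 -8 -3 -8
ADD       -8 -8 -11
EQ        -8 0
PUSH 8    -8 0 8
DUP       -8 0 8 8
MUL       -8 0 64
MUL       -8 0
LOAD 2    -8 0 -8
STORE 2   -8 0
STORE 2   -8
LOAD 2    -8 0
OVER      -8 0 -8
LOAD 2    -8 0 -8 0

[-8, 0, -8, 0]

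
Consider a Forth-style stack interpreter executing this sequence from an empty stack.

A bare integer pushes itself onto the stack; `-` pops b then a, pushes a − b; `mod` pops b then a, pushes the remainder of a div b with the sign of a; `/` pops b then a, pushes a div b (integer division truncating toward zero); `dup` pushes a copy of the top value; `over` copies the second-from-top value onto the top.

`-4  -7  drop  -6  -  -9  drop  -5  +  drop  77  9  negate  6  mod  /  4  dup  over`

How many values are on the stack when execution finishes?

-4     -> [-4]
-7     -> [-4, -7]
drop   -> [-4]
-6     -> [-4, -6]
-      -> [2]
-9     -> [2, -9]
drop   -> [2]
-5     -> [2, -5]
+      -> [-3]
drop   -> []
77     -> [77]
9      -> [77, 9]
negate -> [77, -9]
6      -> [77, -9, 6]
mod    -> [77, -3]
/      -> [-25]
4      -> [-25, 4]
dup    -> [-25, 4, 4]
over   -> [-25, 4, 4, 4]

4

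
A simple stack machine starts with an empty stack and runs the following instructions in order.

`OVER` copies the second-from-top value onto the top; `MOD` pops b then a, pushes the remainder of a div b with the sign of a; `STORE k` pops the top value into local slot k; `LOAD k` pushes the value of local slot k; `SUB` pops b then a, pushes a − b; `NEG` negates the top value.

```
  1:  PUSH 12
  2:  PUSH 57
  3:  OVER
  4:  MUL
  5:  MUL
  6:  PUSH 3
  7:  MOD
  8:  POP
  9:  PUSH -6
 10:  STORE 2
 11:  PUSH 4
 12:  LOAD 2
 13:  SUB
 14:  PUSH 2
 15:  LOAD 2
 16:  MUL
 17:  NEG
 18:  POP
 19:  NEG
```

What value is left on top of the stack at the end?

PUSH 12 : [12]
PUSH 57 : [12, 57]
OVER    : [12, 57, 12]
MUL     : [12, 684]
MUL     : [8208]
PUSH 3  : [8208, 3]
MOD     : [0]
POP     : []
PUSH -6 : [-6]
STORE 2 : []
PUSH 4  : [4]
LOAD 2  : [4, -6]
SUB     : [10]
PUSH 2  : [10, 2]
LOAD 2  : [10, 2, -6]
MUL     : [10, -12]
NEG     : [10, 12]
POP     : [10]
NEG     : [-10]

-10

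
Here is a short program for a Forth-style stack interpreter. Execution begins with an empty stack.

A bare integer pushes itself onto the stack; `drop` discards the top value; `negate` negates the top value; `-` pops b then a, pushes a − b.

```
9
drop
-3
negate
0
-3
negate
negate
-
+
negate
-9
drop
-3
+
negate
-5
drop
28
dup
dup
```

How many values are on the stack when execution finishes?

9       [9]
drop    []
-3      [-3]
negate  [3]
0       [3, 0]
-3      [3, 0, -3]
negate  [3, 0, 3]
negate  [3, 0, -3]
-       [3, 3]
+       [6]
negate  [-6]
-9      [-6, -9]
drop    [-6]
-3      [-6, -3]
+       [-9]
negate  [9]
-5      [9, -5]
drop    [9]
28      [9, 28]
dup     [9, 28, 28]
dup     [9, 28, 28, 28]

4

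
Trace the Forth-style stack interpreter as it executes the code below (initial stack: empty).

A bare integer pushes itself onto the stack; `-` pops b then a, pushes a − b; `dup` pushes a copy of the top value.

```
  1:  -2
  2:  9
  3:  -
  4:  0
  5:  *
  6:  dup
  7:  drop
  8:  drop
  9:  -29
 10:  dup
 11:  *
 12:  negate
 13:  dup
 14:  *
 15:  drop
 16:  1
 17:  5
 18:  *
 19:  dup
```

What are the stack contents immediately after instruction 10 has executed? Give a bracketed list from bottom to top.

-2   : -2
9    : -2 9
-    : -11
0    : -11 0
*    : 0
dup  : 0 0
drop : 0
drop : (empty)
-29  : -29
dup  : -29 -29

[-29, -29]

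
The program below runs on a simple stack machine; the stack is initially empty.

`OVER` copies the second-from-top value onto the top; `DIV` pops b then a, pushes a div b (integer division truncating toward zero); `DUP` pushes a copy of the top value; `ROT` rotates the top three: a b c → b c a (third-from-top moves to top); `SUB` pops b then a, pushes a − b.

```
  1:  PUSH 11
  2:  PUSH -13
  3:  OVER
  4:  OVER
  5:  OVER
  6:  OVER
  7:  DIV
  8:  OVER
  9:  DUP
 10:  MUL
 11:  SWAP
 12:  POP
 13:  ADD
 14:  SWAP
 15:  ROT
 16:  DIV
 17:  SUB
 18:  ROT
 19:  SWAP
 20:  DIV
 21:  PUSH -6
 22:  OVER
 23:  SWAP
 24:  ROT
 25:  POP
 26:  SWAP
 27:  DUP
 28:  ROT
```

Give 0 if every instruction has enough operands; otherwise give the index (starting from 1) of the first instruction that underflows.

18

PUSH 11  -> 11
PUSH -13 -> 11 -13
OVER     -> 11 -13 11
OVER     -> 11 -13 11 -13
OVER     -> 11 -13 11 -13 11
OVER     -> 11 -13 11 -13 11 -13
DIV      -> 11 -13 11 -13 0
OVER     -> 11 -13 11 -13 0 -13
DUP      -> 11 -13 11 -13 0 -13 -13
MUL      -> 11 -13 11 -13 0 169
SWAP     -> 11 -13 11 -13 169 0
POP      -> 11 -13 11 -13 169
ADD      -> 11 -13 11 156
SWAP     -> 11 -13 156 11
ROT      -> 11 156 11 -13
DIV      -> 11 156 0
SUB      -> 11 156
ROT  — needs 3 operands, stack has 2 → underflow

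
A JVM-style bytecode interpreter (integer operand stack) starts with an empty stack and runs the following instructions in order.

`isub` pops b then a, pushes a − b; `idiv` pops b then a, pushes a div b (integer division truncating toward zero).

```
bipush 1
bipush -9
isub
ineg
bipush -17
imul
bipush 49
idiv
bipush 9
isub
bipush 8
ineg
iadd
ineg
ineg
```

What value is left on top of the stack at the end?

-14

bipush 1   -> 1
bipush -9  -> 1 -9
isub       -> 10
ineg       -> -10
bipush -17 -> -10 -17
imul       -> 170
bipush 49  -> 170 49
idiv       -> 3
bipush 9   -> 3 9
isub       -> -6
bipush 8   -> -6 8
ineg       -> -6 -8
iadd       -> -14
ineg       -> 14
ineg       -> -14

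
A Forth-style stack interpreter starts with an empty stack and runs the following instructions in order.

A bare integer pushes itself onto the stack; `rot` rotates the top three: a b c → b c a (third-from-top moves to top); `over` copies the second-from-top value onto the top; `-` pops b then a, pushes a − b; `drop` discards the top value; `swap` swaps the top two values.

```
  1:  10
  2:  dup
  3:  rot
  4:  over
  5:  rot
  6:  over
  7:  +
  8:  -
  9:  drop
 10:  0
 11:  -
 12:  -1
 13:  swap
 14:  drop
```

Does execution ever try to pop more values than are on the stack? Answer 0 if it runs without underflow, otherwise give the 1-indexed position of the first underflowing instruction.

3

10  -> [10]
dup -> [10, 10]
rot  — needs 3 operands, stack has 2 → underflow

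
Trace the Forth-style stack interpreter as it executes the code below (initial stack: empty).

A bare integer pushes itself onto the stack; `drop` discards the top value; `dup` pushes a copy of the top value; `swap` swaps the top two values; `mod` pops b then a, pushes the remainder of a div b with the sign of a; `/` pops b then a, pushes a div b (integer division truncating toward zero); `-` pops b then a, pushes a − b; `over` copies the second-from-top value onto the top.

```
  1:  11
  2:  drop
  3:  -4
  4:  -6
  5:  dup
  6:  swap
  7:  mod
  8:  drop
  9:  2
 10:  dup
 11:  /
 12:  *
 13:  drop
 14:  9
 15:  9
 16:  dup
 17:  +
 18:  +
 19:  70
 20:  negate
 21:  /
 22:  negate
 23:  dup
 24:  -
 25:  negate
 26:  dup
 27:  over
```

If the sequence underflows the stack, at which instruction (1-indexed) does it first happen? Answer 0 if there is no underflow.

11     → [11]
drop   → []
-4     → [-4]
-6     → [-4, -6]
dup    → [-4, -6, -6]
swap   → [-4, -6, -6]
mod    → [-4, 0]
drop   → [-4]
2      → [-4, 2]
dup    → [-4, 2, 2]
/      → [-4, 1]
*      → [-4]
drop   → []
9      → [9]
9      → [9, 9]
dup    → [9, 9, 9]
+      → [9, 18]
+      → [27]
70     → [27, 70]
negate → [27, -70]
/      → [0]
negate → [0]
dup    → [0, 0]
-      → [0]
negate → [0]
dup    → [0, 0]
over   → [0, 0, 0]

0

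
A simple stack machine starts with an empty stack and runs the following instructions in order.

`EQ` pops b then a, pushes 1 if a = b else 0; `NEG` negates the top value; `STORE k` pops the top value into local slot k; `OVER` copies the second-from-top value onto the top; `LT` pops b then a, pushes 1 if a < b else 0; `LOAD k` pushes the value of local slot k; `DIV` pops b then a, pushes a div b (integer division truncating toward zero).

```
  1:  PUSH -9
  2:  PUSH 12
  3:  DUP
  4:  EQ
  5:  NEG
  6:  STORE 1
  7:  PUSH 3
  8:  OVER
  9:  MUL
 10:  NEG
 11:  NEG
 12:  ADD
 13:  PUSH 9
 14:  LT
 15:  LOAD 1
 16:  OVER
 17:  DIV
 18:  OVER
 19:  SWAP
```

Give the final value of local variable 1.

-1

PUSH -9 -> [-9]
PUSH 12 -> [-9, 12]
DUP     -> [-9, 12, 12]
EQ      -> [-9, 1]
NEG     -> [-9, -1]
STORE 1 -> [-9]
PUSH 3  -> [-9, 3]
OVER    -> [-9, 3, -9]
MUL     -> [-9, -27]
NEG     -> [-9, 27]
NEG     -> [-9, -27]
ADD     -> [-36]
PUSH 9  -> [-36, 9]
LT      -> [1]
LOAD 1  -> [1, -1]
OVER    -> [1, -1, 1]
DIV     -> [1, -1]
OVER    -> [1, -1, 1]
SWAP    -> [1, 1, -1]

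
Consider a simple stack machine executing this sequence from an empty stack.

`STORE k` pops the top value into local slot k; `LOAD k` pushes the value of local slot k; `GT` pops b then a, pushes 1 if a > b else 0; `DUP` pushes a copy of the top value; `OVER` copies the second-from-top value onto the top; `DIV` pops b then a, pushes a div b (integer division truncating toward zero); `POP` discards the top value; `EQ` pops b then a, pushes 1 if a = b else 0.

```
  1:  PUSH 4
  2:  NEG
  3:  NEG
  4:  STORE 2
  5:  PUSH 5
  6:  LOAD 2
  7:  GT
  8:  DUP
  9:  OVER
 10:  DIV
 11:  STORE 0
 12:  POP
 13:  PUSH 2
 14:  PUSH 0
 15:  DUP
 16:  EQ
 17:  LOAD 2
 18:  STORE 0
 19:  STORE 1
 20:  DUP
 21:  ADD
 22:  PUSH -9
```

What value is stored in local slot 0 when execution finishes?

PUSH 4  → [4]
NEG     → [-4]
NEG     → [4]
STORE 2 → []
PUSH 5  → [5]
LOAD 2  → [5, 4]
GT      → [1]
DUP     → [1, 1]
OVER    → [1, 1, 1]
DIV     → [1, 1]
STORE 0 → [1]
POP     → []
PUSH 2  → [2]
PUSH 0  → [2, 0]
DUP     → [2, 0, 0]
EQ      → [2, 1]
LOAD 2  → [2, 1, 4]
STORE 0 → [2, 1]
STORE 1 → [2]
DUP     → [2, 2]
ADD     → [4]
PUSH -9 → [4, -9]

4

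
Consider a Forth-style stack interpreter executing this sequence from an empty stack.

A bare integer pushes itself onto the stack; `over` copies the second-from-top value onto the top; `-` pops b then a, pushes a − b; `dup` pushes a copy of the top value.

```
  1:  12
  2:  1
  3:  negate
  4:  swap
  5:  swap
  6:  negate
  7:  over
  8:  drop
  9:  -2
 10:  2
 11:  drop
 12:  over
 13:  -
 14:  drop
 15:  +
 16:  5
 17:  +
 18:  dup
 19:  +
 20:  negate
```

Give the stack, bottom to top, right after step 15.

12     : 12
1      : 12 1
negate : 12 -1
swap   : -1 12
swap   : 12 -1
negate : 12 1
over   : 12 1 12
drop   : 12 1
-2     : 12 1 -2
2      : 12 1 -2 2
drop   : 12 1 -2
over   : 12 1 -2 1
-      : 12 1 -3
drop   : 12 1
+      : 13

[13]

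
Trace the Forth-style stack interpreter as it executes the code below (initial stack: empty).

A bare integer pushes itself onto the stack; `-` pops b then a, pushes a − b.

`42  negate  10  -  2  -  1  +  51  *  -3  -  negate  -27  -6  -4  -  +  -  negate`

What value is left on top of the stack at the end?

42      [42]
negate  [-42]
10      [-42, 10]
-       [-52]
2       [-52, 2]
-       [-54]
1       [-54, 1]
+       [-53]
51      [-53, 51]
*       [-2703]
-3      [-2703, -3]
-       [-2700]
negate  [2700]
-27     [2700, -27]
-6      [2700, -27, -6]
-4      [2700, -27, -6, -4]
-       [2700, -27, -2]
+       [2700, -29]
-       [2729]
negate  [-2729]

-2729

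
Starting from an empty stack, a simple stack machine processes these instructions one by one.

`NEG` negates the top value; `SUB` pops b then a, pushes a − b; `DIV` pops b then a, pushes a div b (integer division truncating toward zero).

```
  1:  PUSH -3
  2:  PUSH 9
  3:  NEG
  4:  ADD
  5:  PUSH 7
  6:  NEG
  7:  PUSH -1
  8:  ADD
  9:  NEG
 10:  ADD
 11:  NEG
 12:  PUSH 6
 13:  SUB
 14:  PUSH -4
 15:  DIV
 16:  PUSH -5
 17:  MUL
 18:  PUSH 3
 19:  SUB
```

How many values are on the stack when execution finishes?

1

PUSH -3 : -3
PUSH 9  : -3 9
NEG     : -3 -9
ADD     : -12
PUSH 7  : -12 7
NEG     : -12 -7
PUSH -1 : -12 -7 -1
ADD     : -12 -8
NEG     : -12 8
ADD     : -4
NEG     : 4
PUSH 6  : 4 6
SUB     : -2
PUSH -4 : -2 -4
DIV     : 0
PUSH -5 : 0 -5
MUL     : 0
PUSH 3  : 0 3
SUB     : -3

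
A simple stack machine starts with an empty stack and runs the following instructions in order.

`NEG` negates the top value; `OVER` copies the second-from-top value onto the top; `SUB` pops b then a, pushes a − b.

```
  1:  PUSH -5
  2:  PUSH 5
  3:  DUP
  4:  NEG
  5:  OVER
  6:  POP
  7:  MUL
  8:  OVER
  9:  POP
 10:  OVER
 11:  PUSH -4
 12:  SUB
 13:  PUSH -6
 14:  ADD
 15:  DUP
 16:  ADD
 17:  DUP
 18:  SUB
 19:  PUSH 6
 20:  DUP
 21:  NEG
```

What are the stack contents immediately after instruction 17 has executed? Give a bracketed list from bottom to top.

PUSH -5 → [-5]
PUSH 5  → [-5, 5]
DUP     → [-5, 5, 5]
NEG     → [-5, 5, -5]
OVER    → [-5, 5, -5, 5]
POP     → [-5, 5, -5]
MUL     → [-5, -25]
OVER    → [-5, -25, -5]
POP     → [-5, -25]
OVER    → [-5, -25, -5]
PUSH -4 → [-5, -25, -5, -4]
SUB     → [-5, -25, -1]
PUSH -6 → [-5, -25, -1, -6]
ADD     → [-5, -25, -7]
DUP     → [-5, -25, -7, -7]
ADD     → [-5, -25, -14]
DUP     → [-5, -25, -14, -14]

[-5, -25, -14, -14]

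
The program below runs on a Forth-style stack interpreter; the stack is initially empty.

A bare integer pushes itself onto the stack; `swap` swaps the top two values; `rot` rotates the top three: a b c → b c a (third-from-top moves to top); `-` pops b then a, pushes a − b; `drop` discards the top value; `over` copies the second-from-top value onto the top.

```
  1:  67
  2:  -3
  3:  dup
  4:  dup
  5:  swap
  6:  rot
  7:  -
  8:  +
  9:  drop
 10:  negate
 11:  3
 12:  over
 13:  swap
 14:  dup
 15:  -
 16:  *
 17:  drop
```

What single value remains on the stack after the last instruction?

67     -> [67]
-3     -> [67, -3]
dup    -> [67, -3, -3]
dup    -> [67, -3, -3, -3]
swap   -> [67, -3, -3, -3]
rot    -> [67, -3, -3, -3]
-      -> [67, -3, 0]
+      -> [67, -3]
drop   -> [67]
negate -> [-67]
3      -> [-67, 3]
over   -> [-67, 3, -67]
swap   -> [-67, -67, 3]
dup    -> [-67, -67, 3, 3]
-      -> [-67, -67, 0]
*      -> [-67, 0]
drop   -> [-67]

-67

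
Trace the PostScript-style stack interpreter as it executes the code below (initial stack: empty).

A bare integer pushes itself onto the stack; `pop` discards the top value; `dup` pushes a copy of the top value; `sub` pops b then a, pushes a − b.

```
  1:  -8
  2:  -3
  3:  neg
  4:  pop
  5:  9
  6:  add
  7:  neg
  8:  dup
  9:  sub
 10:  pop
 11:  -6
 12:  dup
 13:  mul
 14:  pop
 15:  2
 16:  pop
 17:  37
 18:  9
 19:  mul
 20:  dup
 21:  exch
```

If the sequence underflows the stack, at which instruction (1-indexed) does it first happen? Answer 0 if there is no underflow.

0

-8   -> [-8]
-3   -> [-8, -3]
neg  -> [-8, 3]
pop  -> [-8]
9    -> [-8, 9]
add  -> [1]
neg  -> [-1]
dup  -> [-1, -1]
sub  -> [0]
pop  -> []
-6   -> [-6]
dup  -> [-6, -6]
mul  -> [36]
pop  -> []
2    -> [2]
pop  -> []
37   -> [37]
9    -> [37, 9]
mul  -> [333]
dup  -> [333, 333]
exch -> [333, 333]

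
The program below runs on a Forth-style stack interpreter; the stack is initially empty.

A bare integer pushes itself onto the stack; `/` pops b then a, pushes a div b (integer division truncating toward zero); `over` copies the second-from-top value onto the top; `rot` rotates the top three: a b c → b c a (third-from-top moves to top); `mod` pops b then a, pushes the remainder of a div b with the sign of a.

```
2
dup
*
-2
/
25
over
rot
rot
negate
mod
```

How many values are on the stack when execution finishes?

2

2       [2]
dup     [2, 2]
*       [4]
-2      [4, -2]
/       [-2]
25      [-2, 25]
over    [-2, 25, -2]
rot     [25, -2, -2]
rot     [-2, -2, 25]
negate  [-2, -2, -25]
mod     [-2, -2]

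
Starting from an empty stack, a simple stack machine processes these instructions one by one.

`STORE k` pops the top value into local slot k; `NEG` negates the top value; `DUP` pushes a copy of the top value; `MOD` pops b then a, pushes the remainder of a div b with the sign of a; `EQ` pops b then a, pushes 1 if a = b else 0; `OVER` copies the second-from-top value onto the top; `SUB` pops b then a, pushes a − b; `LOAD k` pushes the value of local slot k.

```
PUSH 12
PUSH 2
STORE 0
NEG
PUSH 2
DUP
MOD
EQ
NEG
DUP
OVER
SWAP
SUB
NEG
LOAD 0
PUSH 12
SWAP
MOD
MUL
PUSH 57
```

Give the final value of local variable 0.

2

PUSH 12 → 12
PUSH 2  → 12 2
STORE 0 → 12
NEG     → -12
PUSH 2  → -12 2
DUP     → -12 2 2
MOD     → -12 0
EQ      → 0
NEG     → 0
DUP     → 0 0
OVER    → 0 0 0
SWAP    → 0 0 0
SUB     → 0 0
NEG     → 0 0
LOAD 0  → 0 0 2
PUSH 12 → 0 0 2 12
SWAP    → 0 0 12 2
MOD     → 0 0 0
MUL     → 0 0
PUSH 57 → 0 0 57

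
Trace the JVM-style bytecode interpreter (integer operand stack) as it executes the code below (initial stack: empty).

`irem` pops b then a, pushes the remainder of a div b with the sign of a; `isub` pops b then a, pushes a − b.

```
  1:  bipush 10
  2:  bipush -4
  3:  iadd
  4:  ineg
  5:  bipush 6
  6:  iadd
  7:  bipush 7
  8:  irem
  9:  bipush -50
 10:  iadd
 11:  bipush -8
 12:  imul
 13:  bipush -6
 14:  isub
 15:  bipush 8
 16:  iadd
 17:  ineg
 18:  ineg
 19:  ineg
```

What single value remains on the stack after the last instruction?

-414

bipush 10  : [10]
bipush -4  : [10, -4]
iadd       : [6]
ineg       : [-6]
bipush 6   : [-6, 6]
iadd       : [0]
bipush 7   : [0, 7]
irem       : [0]
bipush -50 : [0, -50]
iadd       : [-50]
bipush -8  : [-50, -8]
imul       : [400]
bipush -6  : [400, -6]
isub       : [406]
bipush 8   : [406, 8]
iadd       : [414]
ineg       : [-414]
ineg       : [414]
ineg       : [-414]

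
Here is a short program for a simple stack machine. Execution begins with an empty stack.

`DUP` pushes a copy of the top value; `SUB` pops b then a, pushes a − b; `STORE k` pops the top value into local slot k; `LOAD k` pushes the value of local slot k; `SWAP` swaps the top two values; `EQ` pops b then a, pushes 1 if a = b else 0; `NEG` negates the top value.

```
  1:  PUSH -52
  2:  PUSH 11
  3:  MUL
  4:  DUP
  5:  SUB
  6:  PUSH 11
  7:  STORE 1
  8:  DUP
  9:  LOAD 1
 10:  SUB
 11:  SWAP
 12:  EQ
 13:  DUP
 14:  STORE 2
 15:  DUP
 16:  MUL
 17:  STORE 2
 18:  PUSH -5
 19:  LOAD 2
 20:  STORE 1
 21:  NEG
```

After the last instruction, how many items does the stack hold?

1

PUSH -52 -> -52
PUSH 11  -> -52 11
MUL      -> -572
DUP      -> -572 -572
SUB      -> 0
PUSH 11  -> 0 11
STORE 1  -> 0
DUP      -> 0 0
LOAD 1   -> 0 0 11
SUB      -> 0 -11
SWAP     -> -11 0
EQ       -> 0
DUP      -> 0 0
STORE 2  -> 0
DUP      -> 0 0
MUL      -> 0
STORE 2  -> (empty)
PUSH -5  -> -5
LOAD 2   -> -5 0
STORE 1  -> -5
NEG      -> 5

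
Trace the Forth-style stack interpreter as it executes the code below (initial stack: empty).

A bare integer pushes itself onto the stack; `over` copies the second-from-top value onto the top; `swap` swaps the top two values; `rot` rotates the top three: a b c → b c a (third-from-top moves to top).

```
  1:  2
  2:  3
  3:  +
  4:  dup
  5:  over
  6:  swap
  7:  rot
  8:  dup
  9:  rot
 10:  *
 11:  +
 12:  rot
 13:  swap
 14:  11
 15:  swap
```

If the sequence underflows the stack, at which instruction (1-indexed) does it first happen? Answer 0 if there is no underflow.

12

2    → [2]
3    → [2, 3]
+    → [5]
dup  → [5, 5]
over → [5, 5, 5]
swap → [5, 5, 5]
rot  → [5, 5, 5]
dup  → [5, 5, 5, 5]
rot  → [5, 5, 5, 5]
*    → [5, 5, 25]
+    → [5, 30]
rot  — needs 3 operands, stack has 2 → underflow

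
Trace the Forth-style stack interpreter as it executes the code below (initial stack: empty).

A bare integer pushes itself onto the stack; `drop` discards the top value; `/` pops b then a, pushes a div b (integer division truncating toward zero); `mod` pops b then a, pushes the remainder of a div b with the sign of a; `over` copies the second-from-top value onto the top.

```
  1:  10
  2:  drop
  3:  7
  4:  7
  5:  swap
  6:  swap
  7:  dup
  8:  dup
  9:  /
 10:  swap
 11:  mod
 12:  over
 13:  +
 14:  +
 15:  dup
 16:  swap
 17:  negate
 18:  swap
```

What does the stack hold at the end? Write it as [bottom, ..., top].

[-15, 15]

10     -> 10
drop   -> (empty)
7      -> 7
7      -> 7 7
swap   -> 7 7
swap   -> 7 7
dup    -> 7 7 7
dup    -> 7 7 7 7
/      -> 7 7 1
swap   -> 7 1 7
mod    -> 7 1
over   -> 7 1 7
+      -> 7 8
+      -> 15
dup    -> 15 15
swap   -> 15 15
negate -> 15 -15
swap   -> -15 15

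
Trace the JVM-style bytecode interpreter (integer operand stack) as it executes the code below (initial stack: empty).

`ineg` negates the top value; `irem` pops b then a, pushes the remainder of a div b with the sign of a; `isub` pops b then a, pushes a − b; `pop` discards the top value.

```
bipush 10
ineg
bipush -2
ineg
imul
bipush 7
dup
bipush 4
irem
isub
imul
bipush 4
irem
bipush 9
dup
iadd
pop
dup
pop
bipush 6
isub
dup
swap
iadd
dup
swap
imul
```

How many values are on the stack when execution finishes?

bipush 10 -> [10]
ineg      -> [-10]
bipush -2 -> [-10, -2]
ineg      -> [-10, 2]
imul      -> [-20]
bipush 7  -> [-20, 7]
dup       -> [-20, 7, 7]
bipush 4  -> [-20, 7, 7, 4]
irem      -> [-20, 7, 3]
isub      -> [-20, 4]
imul      -> [-80]
bipush 4  -> [-80, 4]
irem      -> [0]
bipush 9  -> [0, 9]
dup       -> [0, 9, 9]
iadd      -> [0, 18]
pop       -> [0]
dup       -> [0, 0]
pop       -> [0]
bipush 6  -> [0, 6]
isub      -> [-6]
dup       -> [-6, -6]
swap      -> [-6, -6]
iadd      -> [-12]
dup       -> [-12, -12]
swap      -> [-12, -12]
imul      -> [144]

1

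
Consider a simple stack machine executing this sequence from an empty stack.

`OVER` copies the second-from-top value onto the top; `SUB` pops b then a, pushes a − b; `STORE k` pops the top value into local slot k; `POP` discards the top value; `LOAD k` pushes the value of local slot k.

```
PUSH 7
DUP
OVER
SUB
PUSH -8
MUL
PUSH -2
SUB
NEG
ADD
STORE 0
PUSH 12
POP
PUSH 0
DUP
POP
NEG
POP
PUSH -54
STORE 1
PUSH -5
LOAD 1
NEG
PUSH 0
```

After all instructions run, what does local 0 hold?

PUSH 7   -> 7
DUP      -> 7 7
OVER     -> 7 7 7
SUB      -> 7 0
PUSH -8  -> 7 0 -8
MUL      -> 7 0
PUSH -2  -> 7 0 -2
SUB      -> 7 2
NEG      -> 7 -2
ADD      -> 5
STORE 0  -> (empty)
PUSH 12  -> 12
POP      -> (empty)
PUSH 0   -> 0
DUP      -> 0 0
POP      -> 0
NEG      -> 0
POP      -> (empty)
PUSH -54 -> -54
STORE 1  -> (empty)
PUSH -5  -> -5
LOAD 1   -> -5 -54
NEG      -> -5 54
PUSH 0   -> -5 54 0

5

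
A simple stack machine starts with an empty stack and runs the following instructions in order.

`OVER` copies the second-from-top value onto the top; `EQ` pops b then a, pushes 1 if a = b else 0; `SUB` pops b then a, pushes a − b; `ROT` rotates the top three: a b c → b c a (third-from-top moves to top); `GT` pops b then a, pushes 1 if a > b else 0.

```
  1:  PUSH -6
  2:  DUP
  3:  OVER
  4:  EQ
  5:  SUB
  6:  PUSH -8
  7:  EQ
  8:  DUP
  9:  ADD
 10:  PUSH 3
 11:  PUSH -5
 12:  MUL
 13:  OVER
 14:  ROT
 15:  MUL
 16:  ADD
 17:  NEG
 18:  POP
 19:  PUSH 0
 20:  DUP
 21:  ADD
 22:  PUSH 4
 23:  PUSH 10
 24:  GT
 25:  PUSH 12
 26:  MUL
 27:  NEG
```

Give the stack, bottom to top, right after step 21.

PUSH -6 → [-6]
DUP     → [-6, -6]
OVER    → [-6, -6, -6]
EQ      → [-6, 1]
SUB     → [-7]
PUSH -8 → [-7, -8]
EQ      → [0]
DUP     → [0, 0]
ADD     → [0]
PUSH 3  → [0, 3]
PUSH -5 → [0, 3, -5]
MUL     → [0, -15]
OVER    → [0, -15, 0]
ROT     → [-15, 0, 0]
MUL     → [-15, 0]
ADD     → [-15]
NEG     → [15]
POP     → []
PUSH 0  → [0]
DUP     → [0, 0]
ADD     → [0]

[0]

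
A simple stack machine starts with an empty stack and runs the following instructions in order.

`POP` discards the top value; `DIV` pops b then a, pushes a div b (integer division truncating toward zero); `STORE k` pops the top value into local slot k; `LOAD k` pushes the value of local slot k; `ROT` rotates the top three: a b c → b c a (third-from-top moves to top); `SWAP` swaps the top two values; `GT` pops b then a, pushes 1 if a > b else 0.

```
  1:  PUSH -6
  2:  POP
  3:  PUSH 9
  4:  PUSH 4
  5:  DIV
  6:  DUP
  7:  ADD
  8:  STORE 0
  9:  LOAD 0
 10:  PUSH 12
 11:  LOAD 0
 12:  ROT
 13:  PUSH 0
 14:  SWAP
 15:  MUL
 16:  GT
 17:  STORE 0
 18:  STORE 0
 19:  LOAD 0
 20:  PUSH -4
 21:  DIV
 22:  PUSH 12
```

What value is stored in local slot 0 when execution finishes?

PUSH -6  -6
POP      (empty)
PUSH 9   9
PUSH 4   9 4
DIV      2
DUP      2 2
ADD      4
STORE 0  (empty)
LOAD 0   4
PUSH 12  4 12
LOAD 0   4 12 4
ROT      12 4 4
PUSH 0   12 4 4 0
SWAP     12 4 0 4
MUL      12 4 0
GT       12 1
STORE 0  12
STORE 0  (empty)
LOAD 0   12
PUSH -4  12 -4
DIV      -3
PUSH 12  -3 12

12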